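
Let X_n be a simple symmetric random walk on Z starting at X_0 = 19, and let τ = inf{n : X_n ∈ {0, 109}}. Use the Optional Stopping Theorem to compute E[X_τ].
E[X_τ] = 19

X_n is a martingale and τ is a bounded-mean stopping time (indeed τ is finite a.s. with bounded expectation since the walk is in a bounded region). By the OST, E[X_τ] = E[X_0] = 19. Equivalently: E[X_τ] = 109 · P(hit 109 first) + 0 · P(hit 0 first) = 109 · (19/109) = 19.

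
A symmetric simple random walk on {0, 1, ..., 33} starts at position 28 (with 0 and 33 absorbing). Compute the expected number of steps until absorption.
E[τ | X_0 = 28] = 140

Let v_k = E[τ | X_0 = k]. Boundary: v_0 = v_33 = 0. Recurrence: v_k = 1 + (v_{k-1} + v_{k+1})/2 for 1 ≤ k ≤ 32. The particular solution to v_k − (v_{k-1} + v_{k+1})/2 = 1 is v_k = −k^2. Adding homogeneous solution A + B k and matching boundaries gives v_k = k (33 − k). Substituting k = 28: v_28 = 28 · 5 = 140.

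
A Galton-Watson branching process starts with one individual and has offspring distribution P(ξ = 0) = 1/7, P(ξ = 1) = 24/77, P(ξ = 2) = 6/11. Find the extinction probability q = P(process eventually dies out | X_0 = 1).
q = 11/42

The pgf is f(s) = 1/7 + 24/77·s + 6/11·s². The extinction probability q is the smallest fixed point of f in [0, 1]. Setting s = f(s):
  6/11·s² + (24/77 − 1)·s + 1/7 = 0
  6/11·s² − (1/7 + 6/11)·s + 1/7 = 0
which factors as (s − 1)·(6/11·s − 1/7) = 0, giving roots s = 1 and s = (1/7)/(6/11) = 11/42.
Mean offspring μ = 24/77 + 2·6/11 = 108/77 > 1 (supercritical), so q < 1. The extinction probability is the smaller root: q = (1/7)/(6/11) = 11/42.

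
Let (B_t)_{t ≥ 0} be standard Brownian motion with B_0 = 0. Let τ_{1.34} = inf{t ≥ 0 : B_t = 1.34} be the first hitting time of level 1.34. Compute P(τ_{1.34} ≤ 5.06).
P(τ_{1.34} ≤ 5.06) = 2(1 − Φ(1.34/√5.06)) = 2(1 − Φ(0.5957)) ≈ 0.5514

By the reflection principle for standard BM, P(τ_b ≤ t) = 2 · P(B_t ≥ b). Since B_t ~ N(0, t), P(B_t ≥ 1.34) = 1 − Φ(1.34/√t) = 1 − Φ(1.34/√5.06) = 1 − Φ(0.5957) ≈ 0.27569. Doubling: P(τ_{1.34} ≤ 5.06) ≈ 2 · 0.27569 = 0.55138 ≈ 0.5514.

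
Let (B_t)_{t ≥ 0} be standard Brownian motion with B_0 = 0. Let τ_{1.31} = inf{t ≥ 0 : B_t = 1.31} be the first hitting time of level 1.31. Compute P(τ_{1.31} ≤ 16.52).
P(τ_{1.31} ≤ 16.52) = 2(1 − Φ(1.31/√16.52)) = 2(1 − Φ(0.3223)) ≈ 0.7472

By the reflection principle for standard BM, P(τ_b ≤ t) = 2 · P(B_t ≥ b). Since B_t ~ N(0, t), P(B_t ≥ 1.31) = 1 − Φ(1.31/√t) = 1 − Φ(1.31/√16.52) = 1 − Φ(0.3223) ≈ 0.37361. Doubling: P(τ_{1.31} ≤ 16.52) ≈ 2 · 0.37361 = 0.74722 ≈ 0.7472.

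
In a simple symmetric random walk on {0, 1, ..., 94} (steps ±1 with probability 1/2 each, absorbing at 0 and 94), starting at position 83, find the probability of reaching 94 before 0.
P(hit 94 before 0) = 83/94

Let u_k = P(hit 94 before 0 | start at k). Then u_0 = 0, u_94 = 1, and u_k = u_{k-1}/2 + u_{k+1}/2 for 1 ≤ k ≤ 93. This harmonic recurrence is solved by u_k = k/94, giving u_83 = 83/94.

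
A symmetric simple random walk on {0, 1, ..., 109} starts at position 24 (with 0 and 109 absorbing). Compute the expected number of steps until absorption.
E[τ | X_0 = 24] = 2040

Let v_k = E[τ | X_0 = k]. Boundary: v_0 = v_109 = 0. Recurrence: v_k = 1 + (v_{k-1} + v_{k+1})/2 for 1 ≤ k ≤ 108. The particular solution to v_k − (v_{k-1} + v_{k+1})/2 = 1 is v_k = −k^2. Adding homogeneous solution A + B k and matching boundaries gives v_k = k (109 − k). Substituting k = 24: v_24 = 24 · 85 = 2040.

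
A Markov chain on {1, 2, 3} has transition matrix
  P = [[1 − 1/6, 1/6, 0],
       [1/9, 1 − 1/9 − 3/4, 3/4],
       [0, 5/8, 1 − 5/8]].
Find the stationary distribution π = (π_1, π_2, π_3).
π = (10/43, 15/43, 18/43)

This is a birth-death chain on three states, which satisfies detailed balance: π_1 · P_{12} = π_2 · P_{21} and π_2 · P_{23} = π_3 · P_{32}.
From π_1 · 1/6 = π_2 · 1/9: π_2/π_1 = (1/6)/(1/9) = 3/2.
From π_2 · 3/4 = π_3 · 5/8: π_3/π_2 = (3/4)/(5/8) = 6/5.
Take π_1 proportional to 1; then unnormalized π = (1, 3/2, 9/5). Normalize by dividing by the sum 43/10:
  π = (10/43, 15/43, 18/43).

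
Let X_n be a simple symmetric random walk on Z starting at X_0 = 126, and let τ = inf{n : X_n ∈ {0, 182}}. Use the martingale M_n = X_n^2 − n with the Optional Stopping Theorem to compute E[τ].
E[τ] = 7056

M_n = X_n^2 − n is a martingale (since E[X_{n+1}^2 | F_n] = X_n^2 + 1). By OST (τ has finite mean in a bounded region), E[M_τ] = E[M_0] = X_0^2 − 0 = 126^2 = 15876. Also E[M_τ] = E[X_τ^2] − E[τ]. The walk exits at 0 or 182, with P(hit 182 first) = 126/182, so E[X_τ^2] = 182^2 · 126/182 + 0 = 22932. Thus E[τ] = E[X_τ^2] − E[M_τ] = 22932 − 15876 = 7056 = 126(182 − 126) = 7056.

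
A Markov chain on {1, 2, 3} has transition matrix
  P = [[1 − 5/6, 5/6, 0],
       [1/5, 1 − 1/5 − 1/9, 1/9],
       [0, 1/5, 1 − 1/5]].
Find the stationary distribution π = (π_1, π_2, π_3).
π = (27/202, 225/404, 125/404)

This is a birth-death chain on three states, which satisfies detailed balance: π_1 · P_{12} = π_2 · P_{21} and π_2 · P_{23} = π_3 · P_{32}.
From π_1 · 5/6 = π_2 · 1/5: π_2/π_1 = (5/6)/(1/5) = 25/6.
From π_2 · 1/9 = π_3 · 1/5: π_3/π_2 = (1/9)/(1/5) = 5/9.
Take π_1 proportional to 1; then unnormalized π = (1, 25/6, 125/54). Normalize by dividing by the sum 202/27:
  π = (27/202, 225/404, 125/404).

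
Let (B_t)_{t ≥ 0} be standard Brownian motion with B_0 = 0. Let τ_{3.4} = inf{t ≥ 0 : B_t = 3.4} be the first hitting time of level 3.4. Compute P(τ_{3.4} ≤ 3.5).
P(τ_{3.4} ≤ 3.5) = 2(1 − Φ(3.4/√3.5)) = 2(1 − Φ(1.8174)) ≈ 0.0692

By the reflection principle for standard BM, P(τ_b ≤ t) = 2 · P(B_t ≥ b). Since B_t ~ N(0, t), P(B_t ≥ 3.4) = 1 − Φ(3.4/√t) = 1 − Φ(3.4/√3.5) = 1 − Φ(1.8174) ≈ 0.03458. Doubling: P(τ_{3.4} ≤ 3.5) ≈ 2 · 0.03458 = 0.06916 ≈ 0.0692.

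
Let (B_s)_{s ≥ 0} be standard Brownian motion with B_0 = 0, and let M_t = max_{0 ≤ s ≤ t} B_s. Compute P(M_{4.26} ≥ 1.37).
P(M_{4.26} ≥ 1.37) = 2·P(B_{4.26} ≥ 1.37) = 2(1 − Φ(1.37/√4.26)) ≈ 0.5068

By the reflection principle for Brownian motion, P(M_t ≥ a) = 2 · P(B_t ≥ a) for a ≥ 0. Since B_t ~ N(0, t), P(B_t ≥ 1.37) = 1 − Φ(1.37/√t) = 1 − Φ(1.37/√4.26) = 1 − Φ(0.6638). So
  P(M_{4.26} ≥ 1.37) = 2(1 − Φ(0.6638)) ≈ 0.5068.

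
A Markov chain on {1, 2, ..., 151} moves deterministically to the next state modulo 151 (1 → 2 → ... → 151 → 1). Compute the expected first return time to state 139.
E[T_139 | X_0 = 139] = 151

The chain cycles deterministically, so starting at state 139 it returns in exactly 151 steps. Equivalently, the stationary distribution is uniform π_j = 1/151 for every state j, so by Kac's formula E[T_139] = 1/π_139 = 151.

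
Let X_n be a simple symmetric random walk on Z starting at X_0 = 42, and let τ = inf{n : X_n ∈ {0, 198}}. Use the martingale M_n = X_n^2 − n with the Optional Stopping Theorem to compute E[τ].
E[τ] = 6552

M_n = X_n^2 − n is a martingale (since E[X_{n+1}^2 | F_n] = X_n^2 + 1). By OST (τ has finite mean in a bounded region), E[M_τ] = E[M_0] = X_0^2 − 0 = 42^2 = 1764. Also E[M_τ] = E[X_τ^2] − E[τ]. The walk exits at 0 or 198, with P(hit 198 first) = 42/198, so E[X_τ^2] = 198^2 · 42/198 + 0 = 8316. Thus E[τ] = E[X_τ^2] − E[M_τ] = 8316 − 1764 = 6552 = 42(198 − 42) = 6552.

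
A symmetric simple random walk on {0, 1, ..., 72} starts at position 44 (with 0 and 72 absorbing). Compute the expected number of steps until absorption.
E[τ | X_0 = 44] = 1232

Let v_k = E[τ | X_0 = k]. Boundary: v_0 = v_72 = 0. Recurrence: v_k = 1 + (v_{k-1} + v_{k+1})/2 for 1 ≤ k ≤ 71. The particular solution to v_k − (v_{k-1} + v_{k+1})/2 = 1 is v_k = −k^2. Adding homogeneous solution A + B k and matching boundaries gives v_k = k (72 − k). Substituting k = 44: v_44 = 44 · 28 = 1232.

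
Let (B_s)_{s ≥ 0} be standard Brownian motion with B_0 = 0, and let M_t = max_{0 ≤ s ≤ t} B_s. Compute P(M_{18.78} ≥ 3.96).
P(M_{18.78} ≥ 3.96) = 2·P(B_{18.78} ≥ 3.96) = 2(1 − Φ(3.96/√18.78)) ≈ 0.3608

By the reflection principle for Brownian motion, P(M_t ≥ a) = 2 · P(B_t ≥ a) for a ≥ 0. Since B_t ~ N(0, t), P(B_t ≥ 3.96) = 1 − Φ(3.96/√t) = 1 − Φ(3.96/√18.78) = 1 − Φ(0.9138). So
  P(M_{18.78} ≥ 3.96) = 2(1 − Φ(0.9138)) ≈ 0.3608.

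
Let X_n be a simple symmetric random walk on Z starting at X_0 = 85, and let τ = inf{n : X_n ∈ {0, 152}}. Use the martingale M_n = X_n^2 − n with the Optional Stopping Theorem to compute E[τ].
E[τ] = 5695

M_n = X_n^2 − n is a martingale (since E[X_{n+1}^2 | F_n] = X_n^2 + 1). By OST (τ has finite mean in a bounded region), E[M_τ] = E[M_0] = X_0^2 − 0 = 85^2 = 7225. Also E[M_τ] = E[X_τ^2] − E[τ]. The walk exits at 0 or 152, with P(hit 152 first) = 85/152, so E[X_τ^2] = 152^2 · 85/152 + 0 = 12920. Thus E[τ] = E[X_τ^2] − E[M_τ] = 12920 − 7225 = 5695 = 85(152 − 85) = 5695.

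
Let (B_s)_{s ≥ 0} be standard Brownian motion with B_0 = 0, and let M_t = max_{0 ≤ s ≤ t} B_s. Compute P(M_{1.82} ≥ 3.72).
P(M_{1.82} ≥ 3.72) = 2·P(B_{1.82} ≥ 3.72) = 2(1 − Φ(3.72/√1.82)) ≈ 0.0058

By the reflection principle for Brownian motion, P(M_t ≥ a) = 2 · P(B_t ≥ a) for a ≥ 0. Since B_t ~ N(0, t), P(B_t ≥ 3.72) = 1 − Φ(3.72/√t) = 1 − Φ(3.72/√1.82) = 1 − Φ(2.7574). So
  P(M_{1.82} ≥ 3.72) = 2(1 − Φ(2.7574)) ≈ 0.0058.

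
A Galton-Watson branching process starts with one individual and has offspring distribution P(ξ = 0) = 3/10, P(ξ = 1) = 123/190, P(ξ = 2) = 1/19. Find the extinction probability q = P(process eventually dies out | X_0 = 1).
q = 1

Mean offspring μ = 0·3/10 + 1·123/190 + 2·1/19 = 143/190 ≤ 1. For μ ≤ 1 with offspring not concentrated at 1, the Galton-Watson process goes extinct almost surely, so q = 1.
(Algebraic check: The pgf is f(s) = 3/10 + 123/190·s + 1/19·s². The extinction probability q is the smallest fixed point of f in [0, 1]. Setting s = f(s):
  1/19·s² + (123/190 − 1)·s + 3/10 = 0
  1/19·s² − (3/10 + 1/19)·s + 3/10 = 0
which factors as (s − 1)·(1/19·s − 3/10) = 0, giving roots s = 1 and s = (3/10)/(1/19) = 57/10. Since 57/10 ≥ 1, the smallest root in [0, 1] is s = 1.)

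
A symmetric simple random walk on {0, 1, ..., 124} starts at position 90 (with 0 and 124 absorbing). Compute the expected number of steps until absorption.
E[τ | X_0 = 90] = 3060

Let v_k = E[τ | X_0 = k]. Boundary: v_0 = v_124 = 0. Recurrence: v_k = 1 + (v_{k-1} + v_{k+1})/2 for 1 ≤ k ≤ 123. The particular solution to v_k − (v_{k-1} + v_{k+1})/2 = 1 is v_k = −k^2. Adding homogeneous solution A + B k and matching boundaries gives v_k = k (124 − k). Substituting k = 90: v_90 = 90 · 34 = 3060.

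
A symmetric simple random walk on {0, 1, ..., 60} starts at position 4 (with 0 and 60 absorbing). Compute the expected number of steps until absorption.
E[τ | X_0 = 4] = 224

Let v_k = E[τ | X_0 = k]. Boundary: v_0 = v_60 = 0. Recurrence: v_k = 1 + (v_{k-1} + v_{k+1})/2 for 1 ≤ k ≤ 59. The particular solution to v_k − (v_{k-1} + v_{k+1})/2 = 1 is v_k = −k^2. Adding homogeneous solution A + B k and matching boundaries gives v_k = k (60 − k). Substituting k = 4: v_4 = 4 · 56 = 224.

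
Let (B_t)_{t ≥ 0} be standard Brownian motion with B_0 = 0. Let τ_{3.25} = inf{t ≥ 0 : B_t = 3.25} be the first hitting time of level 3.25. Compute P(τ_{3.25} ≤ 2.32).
P(τ_{3.25} ≤ 2.32) = 2(1 − Φ(3.25/√2.32)) = 2(1 − Φ(2.1337)) ≈ 0.0329

By the reflection principle for standard BM, P(τ_b ≤ t) = 2 · P(B_t ≥ b). Since B_t ~ N(0, t), P(B_t ≥ 3.25) = 1 − Φ(3.25/√t) = 1 − Φ(3.25/√2.32) = 1 − Φ(2.1337) ≈ 0.01643. Doubling: P(τ_{3.25} ≤ 2.32) ≈ 2 · 0.01643 = 0.03286 ≈ 0.0329.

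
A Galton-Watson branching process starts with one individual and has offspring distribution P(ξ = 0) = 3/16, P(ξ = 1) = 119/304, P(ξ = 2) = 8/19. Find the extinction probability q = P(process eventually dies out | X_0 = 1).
q = 57/128

The pgf is f(s) = 3/16 + 119/304·s + 8/19·s². The extinction probability q is the smallest fixed point of f in [0, 1]. Setting s = f(s):
  8/19·s² + (119/304 − 1)·s + 3/16 = 0
  8/19·s² − (3/16 + 8/19)·s + 3/16 = 0
which factors as (s − 1)·(8/19·s − 3/16) = 0, giving roots s = 1 and s = (3/16)/(8/19) = 57/128.
Mean offspring μ = 119/304 + 2·8/19 = 375/304 > 1 (supercritical), so q < 1. The extinction probability is the smaller root: q = (3/16)/(8/19) = 57/128.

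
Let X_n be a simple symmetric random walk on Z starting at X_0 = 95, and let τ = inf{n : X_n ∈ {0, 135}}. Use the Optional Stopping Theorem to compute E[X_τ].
E[X_τ] = 95

X_n is a martingale and τ is a bounded-mean stopping time (indeed τ is finite a.s. with bounded expectation since the walk is in a bounded region). By the OST, E[X_τ] = E[X_0] = 95. Equivalently: E[X_τ] = 135 · P(hit 135 first) + 0 · P(hit 0 first) = 135 · (95/135) = 95.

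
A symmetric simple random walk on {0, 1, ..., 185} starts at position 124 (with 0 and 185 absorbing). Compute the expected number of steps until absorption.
E[τ | X_0 = 124] = 7564

Let v_k = E[τ | X_0 = k]. Boundary: v_0 = v_185 = 0. Recurrence: v_k = 1 + (v_{k-1} + v_{k+1})/2 for 1 ≤ k ≤ 184. The particular solution to v_k − (v_{k-1} + v_{k+1})/2 = 1 is v_k = −k^2. Adding homogeneous solution A + B k and matching boundaries gives v_k = k (185 − k). Substituting k = 124: v_124 = 124 · 61 = 7564.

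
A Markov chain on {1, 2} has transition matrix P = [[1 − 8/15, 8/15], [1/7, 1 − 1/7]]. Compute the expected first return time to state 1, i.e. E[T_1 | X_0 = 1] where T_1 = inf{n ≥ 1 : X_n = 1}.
E[T_1 | X_0 = 1] = 1/π_1 = 71/15

For an irreducible recurrent Markov chain with stationary distribution π, E[T_i | X_0 = i] = 1/π_i (Kac's formula). Here π_1 = (1/7)/(8/15 + 1/7) = (1/7)/(71/105) = 15/71, so E[T_1 | X_0 = 1] = 1/π_1 = (8/15 + 1/7)/(1/7) = (71/105)/(1/7) = 71/15.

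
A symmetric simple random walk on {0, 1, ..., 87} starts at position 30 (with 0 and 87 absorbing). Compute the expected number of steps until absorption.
E[τ | X_0 = 30] = 1710

Let v_k = E[τ | X_0 = k]. Boundary: v_0 = v_87 = 0. Recurrence: v_k = 1 + (v_{k-1} + v_{k+1})/2 for 1 ≤ k ≤ 86. The particular solution to v_k − (v_{k-1} + v_{k+1})/2 = 1 is v_k = −k^2. Adding homogeneous solution A + B k and matching boundaries gives v_k = k (87 − k). Substituting k = 30: v_30 = 30 · 57 = 1710.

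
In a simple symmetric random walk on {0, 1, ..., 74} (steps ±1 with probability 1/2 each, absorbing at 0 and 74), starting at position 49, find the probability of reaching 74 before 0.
P(hit 74 before 0) = 49/74

Let u_k = P(hit 74 before 0 | start at k). Then u_0 = 0, u_74 = 1, and u_k = u_{k-1}/2 + u_{k+1}/2 for 1 ≤ k ≤ 73. This harmonic recurrence is solved by u_k = k/74, giving u_49 = 49/74.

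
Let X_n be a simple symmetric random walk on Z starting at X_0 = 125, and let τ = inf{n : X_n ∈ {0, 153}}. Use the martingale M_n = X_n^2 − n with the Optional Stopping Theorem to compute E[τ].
E[τ] = 3500

M_n = X_n^2 − n is a martingale (since E[X_{n+1}^2 | F_n] = X_n^2 + 1). By OST (τ has finite mean in a bounded region), E[M_τ] = E[M_0] = X_0^2 − 0 = 125^2 = 15625. Also E[M_τ] = E[X_τ^2] − E[τ]. The walk exits at 0 or 153, with P(hit 153 first) = 125/153, so E[X_τ^2] = 153^2 · 125/153 + 0 = 19125. Thus E[τ] = E[X_τ^2] − E[M_τ] = 19125 − 15625 = 3500 = 125(153 − 125) = 3500.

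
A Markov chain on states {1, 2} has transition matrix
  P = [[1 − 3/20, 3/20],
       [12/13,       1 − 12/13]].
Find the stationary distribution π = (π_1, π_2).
π_1 = 80/93, π_2 = 13/93

Solve πP = π with π_1 + π_2 = 1. From πP = π: π_1 · (1 − 3/20) + π_2 · 12/13 = π_1 ⇒ π_2 · 12/13 = π_1 · 3/20 ⇒ π_2/π_1 = (3/20)/(12/13) = 13/80. Together with π_1 + π_2 = 1:
  π_1 = (12/13)/(3/20 + 12/13) = (12/13)/(279/260) = 80/93,
  π_2 = (3/20)/(3/20 + 12/13) = (3/20)/(279/260) = 13/93.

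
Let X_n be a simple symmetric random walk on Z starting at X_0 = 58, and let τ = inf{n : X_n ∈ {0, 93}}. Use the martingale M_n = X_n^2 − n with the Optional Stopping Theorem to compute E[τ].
E[τ] = 2030

M_n = X_n^2 − n is a martingale (since E[X_{n+1}^2 | F_n] = X_n^2 + 1). By OST (τ has finite mean in a bounded region), E[M_τ] = E[M_0] = X_0^2 − 0 = 58^2 = 3364. Also E[M_τ] = E[X_τ^2] − E[τ]. The walk exits at 0 or 93, with P(hit 93 first) = 58/93, so E[X_τ^2] = 93^2 · 58/93 + 0 = 5394. Thus E[τ] = E[X_τ^2] − E[M_τ] = 5394 − 3364 = 2030 = 58(93 − 58) = 2030.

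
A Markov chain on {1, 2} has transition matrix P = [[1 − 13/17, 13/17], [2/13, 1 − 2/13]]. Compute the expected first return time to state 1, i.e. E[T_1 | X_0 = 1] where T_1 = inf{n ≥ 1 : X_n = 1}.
E[T_1 | X_0 = 1] = 1/π_1 = 203/34

For an irreducible recurrent Markov chain with stationary distribution π, E[T_i | X_0 = i] = 1/π_i (Kac's formula). Here π_1 = (2/13)/(13/17 + 2/13) = (2/13)/(203/221) = 34/203, so E[T_1 | X_0 = 1] = 1/π_1 = (13/17 + 2/13)/(2/13) = (203/221)/(2/13) = 203/34.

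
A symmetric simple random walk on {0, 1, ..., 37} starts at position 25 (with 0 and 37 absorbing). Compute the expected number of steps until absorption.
E[τ | X_0 = 25] = 300

Let v_k = E[τ | X_0 = k]. Boundary: v_0 = v_37 = 0. Recurrence: v_k = 1 + (v_{k-1} + v_{k+1})/2 for 1 ≤ k ≤ 36. The particular solution to v_k − (v_{k-1} + v_{k+1})/2 = 1 is v_k = −k^2. Adding homogeneous solution A + B k and matching boundaries gives v_k = k (37 − k). Substituting k = 25: v_25 = 25 · 12 = 300.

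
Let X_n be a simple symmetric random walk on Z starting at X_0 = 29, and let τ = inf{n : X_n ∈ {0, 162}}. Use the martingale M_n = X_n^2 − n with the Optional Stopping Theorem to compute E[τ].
E[τ] = 3857

M_n = X_n^2 − n is a martingale (since E[X_{n+1}^2 | F_n] = X_n^2 + 1). By OST (τ has finite mean in a bounded region), E[M_τ] = E[M_0] = X_0^2 − 0 = 29^2 = 841. Also E[M_τ] = E[X_τ^2] − E[τ]. The walk exits at 0 or 162, with P(hit 162 first) = 29/162, so E[X_τ^2] = 162^2 · 29/162 + 0 = 4698. Thus E[τ] = E[X_τ^2] − E[M_τ] = 4698 − 841 = 3857 = 29(162 − 29) = 3857.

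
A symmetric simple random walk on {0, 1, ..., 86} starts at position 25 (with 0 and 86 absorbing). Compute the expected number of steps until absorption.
E[τ | X_0 = 25] = 1525

Let v_k = E[τ | X_0 = k]. Boundary: v_0 = v_86 = 0. Recurrence: v_k = 1 + (v_{k-1} + v_{k+1})/2 for 1 ≤ k ≤ 85. The particular solution to v_k − (v_{k-1} + v_{k+1})/2 = 1 is v_k = −k^2. Adding homogeneous solution A + B k and matching boundaries gives v_k = k (86 − k). Substituting k = 25: v_25 = 25 · 61 = 1525.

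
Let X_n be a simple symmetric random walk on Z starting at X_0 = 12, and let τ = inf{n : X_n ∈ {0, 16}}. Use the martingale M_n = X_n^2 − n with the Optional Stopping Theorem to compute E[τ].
E[τ] = 48

M_n = X_n^2 − n is a martingale (since E[X_{n+1}^2 | F_n] = X_n^2 + 1). By OST (τ has finite mean in a bounded region), E[M_τ] = E[M_0] = X_0^2 − 0 = 12^2 = 144. Also E[M_τ] = E[X_τ^2] − E[τ]. The walk exits at 0 or 16, with P(hit 16 first) = 12/16, so E[X_τ^2] = 16^2 · 12/16 + 0 = 192. Thus E[τ] = E[X_τ^2] − E[M_τ] = 192 − 144 = 48 = 12(16 − 12) = 48.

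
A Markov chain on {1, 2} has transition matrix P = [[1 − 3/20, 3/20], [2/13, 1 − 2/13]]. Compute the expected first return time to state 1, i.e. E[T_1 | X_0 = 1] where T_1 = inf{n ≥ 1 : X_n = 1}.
E[T_1 | X_0 = 1] = 1/π_1 = 79/40

For an irreducible recurrent Markov chain with stationary distribution π, E[T_i | X_0 = i] = 1/π_i (Kac's formula). Here π_1 = (2/13)/(3/20 + 2/13) = (2/13)/(79/260) = 40/79, so E[T_1 | X_0 = 1] = 1/π_1 = (3/20 + 2/13)/(2/13) = (79/260)/(2/13) = 79/40.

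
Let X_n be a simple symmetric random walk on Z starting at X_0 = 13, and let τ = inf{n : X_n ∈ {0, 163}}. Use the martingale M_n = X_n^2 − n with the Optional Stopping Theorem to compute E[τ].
E[τ] = 1950

M_n = X_n^2 − n is a martingale (since E[X_{n+1}^2 | F_n] = X_n^2 + 1). By OST (τ has finite mean in a bounded region), E[M_τ] = E[M_0] = X_0^2 − 0 = 13^2 = 169. Also E[M_τ] = E[X_τ^2] − E[τ]. The walk exits at 0 or 163, with P(hit 163 first) = 13/163, so E[X_τ^2] = 163^2 · 13/163 + 0 = 2119. Thus E[τ] = E[X_τ^2] − E[M_τ] = 2119 − 169 = 1950 = 13(163 − 13) = 1950.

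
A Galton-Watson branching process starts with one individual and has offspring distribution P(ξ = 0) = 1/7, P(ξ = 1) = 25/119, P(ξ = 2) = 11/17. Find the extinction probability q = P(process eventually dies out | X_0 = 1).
q = 17/77

The pgf is f(s) = 1/7 + 25/119·s + 11/17·s². The extinction probability q is the smallest fixed point of f in [0, 1]. Setting s = f(s):
  11/17·s² + (25/119 − 1)·s + 1/7 = 0
  11/17·s² − (1/7 + 11/17)·s + 1/7 = 0
which factors as (s − 1)·(11/17·s − 1/7) = 0, giving roots s = 1 and s = (1/7)/(11/17) = 17/77.
Mean offspring μ = 25/119 + 2·11/17 = 179/119 > 1 (supercritical), so q < 1. The extinction probability is the smaller root: q = (1/7)/(11/17) = 17/77.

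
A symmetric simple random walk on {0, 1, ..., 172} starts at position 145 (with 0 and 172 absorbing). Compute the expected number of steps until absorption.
E[τ | X_0 = 145] = 3915

Let v_k = E[τ | X_0 = k]. Boundary: v_0 = v_172 = 0. Recurrence: v_k = 1 + (v_{k-1} + v_{k+1})/2 for 1 ≤ k ≤ 171. The particular solution to v_k − (v_{k-1} + v_{k+1})/2 = 1 is v_k = −k^2. Adding homogeneous solution A + B k and matching boundaries gives v_k = k (172 − k). Substituting k = 145: v_145 = 145 · 27 = 3915.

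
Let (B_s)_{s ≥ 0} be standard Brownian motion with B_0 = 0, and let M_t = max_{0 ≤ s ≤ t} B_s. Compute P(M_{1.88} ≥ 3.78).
P(M_{1.88} ≥ 3.78) = 2·P(B_{1.88} ≥ 3.78) = 2(1 − Φ(3.78/√1.88)) ≈ 0.0058

By the reflection principle for Brownian motion, P(M_t ≥ a) = 2 · P(B_t ≥ a) for a ≥ 0. Since B_t ~ N(0, t), P(B_t ≥ 3.78) = 1 − Φ(3.78/√t) = 1 − Φ(3.78/√1.88) = 1 − Φ(2.7568). So
  P(M_{1.88} ≥ 3.78) = 2(1 − Φ(2.7568)) ≈ 0.0058.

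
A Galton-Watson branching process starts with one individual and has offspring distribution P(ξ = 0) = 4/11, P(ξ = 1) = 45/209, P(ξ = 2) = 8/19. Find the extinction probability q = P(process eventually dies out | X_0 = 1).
q = 19/22

The pgf is f(s) = 4/11 + 45/209·s + 8/19·s². The extinction probability q is the smallest fixed point of f in [0, 1]. Setting s = f(s):
  8/19·s² + (45/209 − 1)·s + 4/11 = 0
  8/19·s² − (4/11 + 8/19)·s + 4/11 = 0
which factors as (s − 1)·(8/19·s − 4/11) = 0, giving roots s = 1 and s = (4/11)/(8/19) = 19/22.
Mean offspring μ = 45/209 + 2·8/19 = 221/209 > 1 (supercritical), so q < 1. The extinction probability is the smaller root: q = (4/11)/(8/19) = 19/22.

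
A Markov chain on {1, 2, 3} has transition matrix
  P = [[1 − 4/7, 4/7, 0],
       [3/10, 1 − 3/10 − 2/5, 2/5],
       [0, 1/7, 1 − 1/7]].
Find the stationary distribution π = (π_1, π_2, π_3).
π = (21/173, 40/173, 112/173)

This is a birth-death chain on three states, which satisfies detailed balance: π_1 · P_{12} = π_2 · P_{21} and π_2 · P_{23} = π_3 · P_{32}.
From π_1 · 4/7 = π_2 · 3/10: π_2/π_1 = (4/7)/(3/10) = 40/21.
From π_2 · 2/5 = π_3 · 1/7: π_3/π_2 = (2/5)/(1/7) = 14/5.
Take π_1 proportional to 1; then unnormalized π = (1, 40/21, 16/3). Normalize by dividing by the sum 173/21:
  π = (21/173, 40/173, 112/173).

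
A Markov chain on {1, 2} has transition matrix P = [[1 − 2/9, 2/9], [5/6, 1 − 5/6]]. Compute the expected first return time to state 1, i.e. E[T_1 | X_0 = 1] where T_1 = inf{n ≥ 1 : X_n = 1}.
E[T_1 | X_0 = 1] = 1/π_1 = 19/15

For an irreducible recurrent Markov chain with stationary distribution π, E[T_i | X_0 = i] = 1/π_i (Kac's formula). Here π_1 = (5/6)/(2/9 + 5/6) = (5/6)/(19/18) = 15/19, so E[T_1 | X_0 = 1] = 1/π_1 = (2/9 + 5/6)/(5/6) = (19/18)/(5/6) = 19/15.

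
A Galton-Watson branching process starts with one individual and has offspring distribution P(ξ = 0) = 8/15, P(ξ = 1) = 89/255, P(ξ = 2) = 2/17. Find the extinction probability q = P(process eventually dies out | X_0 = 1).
q = 1

Mean offspring μ = 0·8/15 + 1·89/255 + 2·2/17 = 149/255 ≤ 1. For μ ≤ 1 with offspring not concentrated at 1, the Galton-Watson process goes extinct almost surely, so q = 1.
(Algebraic check: The pgf is f(s) = 8/15 + 89/255·s + 2/17·s². The extinction probability q is the smallest fixed point of f in [0, 1]. Setting s = f(s):
  2/17·s² + (89/255 − 1)·s + 8/15 = 0
  2/17·s² − (8/15 + 2/17)·s + 8/15 = 0
which factors as (s − 1)·(2/17·s − 8/15) = 0, giving roots s = 1 and s = (8/15)/(2/17) = 68/15. Since 68/15 ≥ 1, the smallest root in [0, 1] is s = 1.)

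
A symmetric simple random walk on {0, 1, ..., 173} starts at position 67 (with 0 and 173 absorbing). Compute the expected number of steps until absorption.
E[τ | X_0 = 67] = 7102

Let v_k = E[τ | X_0 = k]. Boundary: v_0 = v_173 = 0. Recurrence: v_k = 1 + (v_{k-1} + v_{k+1})/2 for 1 ≤ k ≤ 172. The particular solution to v_k − (v_{k-1} + v_{k+1})/2 = 1 is v_k = −k^2. Adding homogeneous solution A + B k and matching boundaries gives v_k = k (173 − k). Substituting k = 67: v_67 = 67 · 106 = 7102.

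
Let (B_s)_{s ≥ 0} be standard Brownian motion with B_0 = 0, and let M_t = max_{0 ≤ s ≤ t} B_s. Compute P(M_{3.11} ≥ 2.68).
P(M_{3.11} ≥ 2.68) = 2·P(B_{3.11} ≥ 2.68) = 2(1 − Φ(2.68/√3.11)) ≈ 0.1286

By the reflection principle for Brownian motion, P(M_t ≥ a) = 2 · P(B_t ≥ a) for a ≥ 0. Since B_t ~ N(0, t), P(B_t ≥ 2.68) = 1 − Φ(2.68/√t) = 1 − Φ(2.68/√3.11) = 1 − Φ(1.5197). So
  P(M_{3.11} ≥ 2.68) = 2(1 − Φ(1.5197)) ≈ 0.1286.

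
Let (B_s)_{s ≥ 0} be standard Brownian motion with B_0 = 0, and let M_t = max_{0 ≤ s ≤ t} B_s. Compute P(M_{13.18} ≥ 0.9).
P(M_{13.18} ≥ 0.9) = 2·P(B_{13.18} ≥ 0.9) = 2(1 − Φ(0.9/√13.18)) ≈ 0.8042

By the reflection principle for Brownian motion, P(M_t ≥ a) = 2 · P(B_t ≥ a) for a ≥ 0. Since B_t ~ N(0, t), P(B_t ≥ 0.9) = 1 − Φ(0.9/√t) = 1 − Φ(0.9/√13.18) = 1 − Φ(0.2479). So
  P(M_{13.18} ≥ 0.9) = 2(1 − Φ(0.2479)) ≈ 0.8042.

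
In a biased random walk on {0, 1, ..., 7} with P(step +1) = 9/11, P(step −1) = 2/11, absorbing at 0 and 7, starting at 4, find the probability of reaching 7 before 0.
P(hit 7 before 0) = (1 − (2/9)^4) / (1 − (2/9)^7) = 681615/683263

Let u_k denote P(reach 7 before 0 | start at k). Boundary: u_0 = 0, u_7 = 1. Recurrence: u_k = 9/11·u_{k+1} + 2/11·u_{k-1} for 1 ≤ k ≤ 6. Try u_k = A + B·r^k with r = q/p = (2/11)/(9/11) = 2/9. Substitution satisfies the recurrence; boundary conditions give:
  u_k = (1 − r^k) / (1 − r^N) = (1 − (2/9)^4) / (1 − (2/9)^7) = 681615/683263.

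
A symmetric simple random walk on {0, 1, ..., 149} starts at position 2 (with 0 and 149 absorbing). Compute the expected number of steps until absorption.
E[τ | X_0 = 2] = 294

Let v_k = E[τ | X_0 = k]. Boundary: v_0 = v_149 = 0. Recurrence: v_k = 1 + (v_{k-1} + v_{k+1})/2 for 1 ≤ k ≤ 148. The particular solution to v_k − (v_{k-1} + v_{k+1})/2 = 1 is v_k = −k^2. Adding homogeneous solution A + B k and matching boundaries gives v_k = k (149 − k). Substituting k = 2: v_2 = 2 · 147 = 294.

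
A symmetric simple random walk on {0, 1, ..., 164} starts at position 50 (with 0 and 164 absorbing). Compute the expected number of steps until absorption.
E[τ | X_0 = 50] = 5700

Let v_k = E[τ | X_0 = k]. Boundary: v_0 = v_164 = 0. Recurrence: v_k = 1 + (v_{k-1} + v_{k+1})/2 for 1 ≤ k ≤ 163. The particular solution to v_k − (v_{k-1} + v_{k+1})/2 = 1 is v_k = −k^2. Adding homogeneous solution A + B k and matching boundaries gives v_k = k (164 − k). Substituting k = 50: v_50 = 50 · 114 = 5700.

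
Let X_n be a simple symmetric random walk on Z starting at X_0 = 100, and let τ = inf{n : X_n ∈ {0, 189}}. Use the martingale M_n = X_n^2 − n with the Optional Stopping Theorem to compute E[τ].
E[τ] = 8900

M_n = X_n^2 − n is a martingale (since E[X_{n+1}^2 | F_n] = X_n^2 + 1). By OST (τ has finite mean in a bounded region), E[M_τ] = E[M_0] = X_0^2 − 0 = 100^2 = 10000. Also E[M_τ] = E[X_τ^2] − E[τ]. The walk exits at 0 or 189, with P(hit 189 first) = 100/189, so E[X_τ^2] = 189^2 · 100/189 + 0 = 18900. Thus E[τ] = E[X_τ^2] − E[M_τ] = 18900 − 10000 = 8900 = 100(189 − 100) = 8900.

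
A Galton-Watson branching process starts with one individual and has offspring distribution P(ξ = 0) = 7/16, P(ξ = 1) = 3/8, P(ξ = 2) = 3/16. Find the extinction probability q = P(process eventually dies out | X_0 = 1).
q = 1

Mean offspring μ = 0·7/16 + 1·3/8 + 2·3/16 = 3/4 ≤ 1. For μ ≤ 1 with offspring not concentrated at 1, the Galton-Watson process goes extinct almost surely, so q = 1.
(Algebraic check: The pgf is f(s) = 7/16 + 3/8·s + 3/16·s². The extinction probability q is the smallest fixed point of f in [0, 1]. Setting s = f(s):
  3/16·s² + (3/8 − 1)·s + 7/16 = 0
  3/16·s² − (7/16 + 3/16)·s + 7/16 = 0
which factors as (s − 1)·(3/16·s − 7/16) = 0, giving roots s = 1 and s = (7/16)/(3/16) = 7/3. Since 7/3 ≥ 1, the smallest root in [0, 1] is s = 1.)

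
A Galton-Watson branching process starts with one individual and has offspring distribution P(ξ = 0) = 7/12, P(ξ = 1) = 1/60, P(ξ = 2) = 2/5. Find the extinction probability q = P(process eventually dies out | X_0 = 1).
q = 1

Mean offspring μ = 0·7/12 + 1·1/60 + 2·2/5 = 49/60 ≤ 1. For μ ≤ 1 with offspring not concentrated at 1, the Galton-Watson process goes extinct almost surely, so q = 1.
(Algebraic check: The pgf is f(s) = 7/12 + 1/60·s + 2/5·s². The extinction probability q is the smallest fixed point of f in [0, 1]. Setting s = f(s):
  2/5·s² + (1/60 − 1)·s + 7/12 = 0
  2/5·s² − (7/12 + 2/5)·s + 7/12 = 0
which factors as (s − 1)·(2/5·s − 7/12) = 0, giving roots s = 1 and s = (7/12)/(2/5) = 35/24. Since 35/24 ≥ 1, the smallest root in [0, 1] is s = 1.)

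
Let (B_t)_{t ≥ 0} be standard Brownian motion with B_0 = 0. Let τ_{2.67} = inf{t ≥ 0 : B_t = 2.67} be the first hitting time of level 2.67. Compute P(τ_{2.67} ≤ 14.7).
P(τ_{2.67} ≤ 14.7) = 2(1 − Φ(2.67/√14.7)) = 2(1 − Φ(0.6964)) ≈ 0.4862

By the reflection principle for standard BM, P(τ_b ≤ t) = 2 · P(B_t ≥ b). Since B_t ~ N(0, t), P(B_t ≥ 2.67) = 1 − Φ(2.67/√t) = 1 − Φ(2.67/√14.7) = 1 − Φ(0.6964) ≈ 0.24309. Doubling: P(τ_{2.67} ≤ 14.7) ≈ 2 · 0.24309 = 0.48618 ≈ 0.4862.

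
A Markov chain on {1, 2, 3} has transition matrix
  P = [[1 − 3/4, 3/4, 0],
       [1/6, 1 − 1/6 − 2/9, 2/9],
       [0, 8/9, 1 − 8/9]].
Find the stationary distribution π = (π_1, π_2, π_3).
π = (8/53, 36/53, 9/53)

This is a birth-death chain on three states, which satisfies detailed balance: π_1 · P_{12} = π_2 · P_{21} and π_2 · P_{23} = π_3 · P_{32}.
From π_1 · 3/4 = π_2 · 1/6: π_2/π_1 = (3/4)/(1/6) = 9/2.
From π_2 · 2/9 = π_3 · 8/9: π_3/π_2 = (2/9)/(8/9) = 1/4.
Take π_1 proportional to 1; then unnormalized π = (1, 9/2, 9/8). Normalize by dividing by the sum 53/8:
  π = (8/53, 36/53, 9/53).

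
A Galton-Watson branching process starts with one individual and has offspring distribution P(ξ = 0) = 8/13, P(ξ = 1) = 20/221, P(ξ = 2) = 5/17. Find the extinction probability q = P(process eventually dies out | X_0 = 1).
q = 1

Mean offspring μ = 0·8/13 + 1·20/221 + 2·5/17 = 150/221 ≤ 1. For μ ≤ 1 with offspring not concentrated at 1, the Galton-Watson process goes extinct almost surely, so q = 1.
(Algebraic check: The pgf is f(s) = 8/13 + 20/221·s + 5/17·s². The extinction probability q is the smallest fixed point of f in [0, 1]. Setting s = f(s):
  5/17·s² + (20/221 − 1)·s + 8/13 = 0
  5/17·s² − (8/13 + 5/17)·s + 8/13 = 0
which factors as (s − 1)·(5/17·s − 8/13) = 0, giving roots s = 1 and s = (8/13)/(5/17) = 136/65. Since 136/65 ≥ 1, the smallest root in [0, 1] is s = 1.)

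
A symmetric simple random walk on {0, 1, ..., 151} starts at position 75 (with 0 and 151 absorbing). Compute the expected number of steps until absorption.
E[τ | X_0 = 75] = 5700

Let v_k = E[τ | X_0 = k]. Boundary: v_0 = v_151 = 0. Recurrence: v_k = 1 + (v_{k-1} + v_{k+1})/2 for 1 ≤ k ≤ 150. The particular solution to v_k − (v_{k-1} + v_{k+1})/2 = 1 is v_k = −k^2. Adding homogeneous solution A + B k and matching boundaries gives v_k = k (151 − k). Substituting k = 75: v_75 = 75 · 76 = 5700.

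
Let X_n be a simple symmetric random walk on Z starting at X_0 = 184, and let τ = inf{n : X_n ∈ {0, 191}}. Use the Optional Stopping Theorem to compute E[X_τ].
E[X_τ] = 184

X_n is a martingale and τ is a bounded-mean stopping time (indeed τ is finite a.s. with bounded expectation since the walk is in a bounded region). By the OST, E[X_τ] = E[X_0] = 184. Equivalently: E[X_τ] = 191 · P(hit 191 first) + 0 · P(hit 0 first) = 191 · (184/191) = 184.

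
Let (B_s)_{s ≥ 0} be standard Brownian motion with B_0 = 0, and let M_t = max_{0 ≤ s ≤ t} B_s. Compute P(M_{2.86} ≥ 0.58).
P(M_{2.86} ≥ 0.58) = 2·P(B_{2.86} ≥ 0.58) = 2(1 − Φ(0.58/√2.86)) ≈ 0.7316

By the reflection principle for Brownian motion, P(M_t ≥ a) = 2 · P(B_t ≥ a) for a ≥ 0. Since B_t ~ N(0, t), P(B_t ≥ 0.58) = 1 − Φ(0.58/√t) = 1 − Φ(0.58/√2.86) = 1 − Φ(0.3430). So
  P(M_{2.86} ≥ 0.58) = 2(1 − Φ(0.3430)) ≈ 0.7316.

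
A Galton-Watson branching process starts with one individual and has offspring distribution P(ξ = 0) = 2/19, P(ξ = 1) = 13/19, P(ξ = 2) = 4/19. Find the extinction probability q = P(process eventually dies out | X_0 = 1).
q = 1/2

The pgf is f(s) = 2/19 + 13/19·s + 4/19·s². The extinction probability q is the smallest fixed point of f in [0, 1]. Setting s = f(s):
  4/19·s² + (13/19 − 1)·s + 2/19 = 0
  4/19·s² − (2/19 + 4/19)·s + 2/19 = 0
which factors as (s − 1)·(4/19·s − 2/19) = 0, giving roots s = 1 and s = (2/19)/(4/19) = 1/2.
Mean offspring μ = 13/19 + 2·4/19 = 21/19 > 1 (supercritical), so q < 1. The extinction probability is the smaller root: q = (2/19)/(4/19) = 1/2.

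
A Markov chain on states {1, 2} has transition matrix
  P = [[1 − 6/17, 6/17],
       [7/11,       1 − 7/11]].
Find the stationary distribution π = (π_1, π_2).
π_1 = 119/185, π_2 = 66/185

Solve πP = π with π_1 + π_2 = 1. From πP = π: π_1 · (1 − 6/17) + π_2 · 7/11 = π_1 ⇒ π_2 · 7/11 = π_1 · 6/17 ⇒ π_2/π_1 = (6/17)/(7/11) = 66/119. Together with π_1 + π_2 = 1:
  π_1 = (7/11)/(6/17 + 7/11) = (7/11)/(185/187) = 119/185,
  π_2 = (6/17)/(6/17 + 7/11) = (6/17)/(185/187) = 66/185.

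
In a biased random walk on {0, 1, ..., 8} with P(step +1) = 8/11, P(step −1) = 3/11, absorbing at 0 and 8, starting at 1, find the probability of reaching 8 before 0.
P(hit 8 before 0) = (1 − (3/8)^1) / (1 − (3/8)^8) = 2097152/3354131

Let u_k denote P(reach 8 before 0 | start at k). Boundary: u_0 = 0, u_8 = 1. Recurrence: u_k = 8/11·u_{k+1} + 3/11·u_{k-1} for 1 ≤ k ≤ 7. Try u_k = A + B·r^k with r = q/p = (3/11)/(8/11) = 3/8. Substitution satisfies the recurrence; boundary conditions give:
  u_k = (1 − r^k) / (1 − r^N) = (1 − (3/8)^1) / (1 − (3/8)^8) = 2097152/3354131.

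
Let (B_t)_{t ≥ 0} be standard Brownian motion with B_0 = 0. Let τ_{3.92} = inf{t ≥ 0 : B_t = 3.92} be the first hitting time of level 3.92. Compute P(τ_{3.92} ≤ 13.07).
P(τ_{3.92} ≤ 13.07) = 2(1 − Φ(3.92/√13.07)) = 2(1 − Φ(1.0843)) ≈ 0.2782

By the reflection principle for standard BM, P(τ_b ≤ t) = 2 · P(B_t ≥ b). Since B_t ~ N(0, t), P(B_t ≥ 3.92) = 1 − Φ(3.92/√t) = 1 − Φ(3.92/√13.07) = 1 − Φ(1.0843) ≈ 0.13912. Doubling: P(τ_{3.92} ≤ 13.07) ≈ 2 · 0.13912 = 0.27824 ≈ 0.2782.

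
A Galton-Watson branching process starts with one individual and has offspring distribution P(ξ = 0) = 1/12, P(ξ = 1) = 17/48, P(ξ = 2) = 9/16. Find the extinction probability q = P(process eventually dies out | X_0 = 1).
q = 4/27

The pgf is f(s) = 1/12 + 17/48·s + 9/16·s². The extinction probability q is the smallest fixed point of f in [0, 1]. Setting s = f(s):
  9/16·s² + (17/48 − 1)·s + 1/12 = 0
  9/16·s² − (1/12 + 9/16)·s + 1/12 = 0
which factors as (s − 1)·(9/16·s − 1/12) = 0, giving roots s = 1 and s = (1/12)/(9/16) = 4/27.
Mean offspring μ = 17/48 + 2·9/16 = 71/48 > 1 (supercritical), so q < 1. The extinction probability is the smaller root: q = (1/12)/(9/16) = 4/27.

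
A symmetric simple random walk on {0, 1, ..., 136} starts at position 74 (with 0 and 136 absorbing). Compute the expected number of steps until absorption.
E[τ | X_0 = 74] = 4588

Let v_k = E[τ | X_0 = k]. Boundary: v_0 = v_136 = 0. Recurrence: v_k = 1 + (v_{k-1} + v_{k+1})/2 for 1 ≤ k ≤ 135. The particular solution to v_k − (v_{k-1} + v_{k+1})/2 = 1 is v_k = −k^2. Adding homogeneous solution A + B k and matching boundaries gives v_k = k (136 − k). Substituting k = 74: v_74 = 74 · 62 = 4588.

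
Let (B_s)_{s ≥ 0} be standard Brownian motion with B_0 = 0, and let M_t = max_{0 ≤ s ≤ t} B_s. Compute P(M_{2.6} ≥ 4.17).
P(M_{2.6} ≥ 4.17) = 2·P(B_{2.6} ≥ 4.17) = 2(1 − Φ(4.17/√2.6)) ≈ 0.0097

By the reflection principle for Brownian motion, P(M_t ≥ a) = 2 · P(B_t ≥ a) for a ≥ 0. Since B_t ~ N(0, t), P(B_t ≥ 4.17) = 1 − Φ(4.17/√t) = 1 − Φ(4.17/√2.6) = 1 − Φ(2.5861). So
  P(M_{2.6} ≥ 4.17) = 2(1 − Φ(2.5861)) ≈ 0.0097.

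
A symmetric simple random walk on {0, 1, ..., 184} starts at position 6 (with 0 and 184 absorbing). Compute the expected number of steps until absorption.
E[τ | X_0 = 6] = 1068

Let v_k = E[τ | X_0 = k]. Boundary: v_0 = v_184 = 0. Recurrence: v_k = 1 + (v_{k-1} + v_{k+1})/2 for 1 ≤ k ≤ 183. The particular solution to v_k − (v_{k-1} + v_{k+1})/2 = 1 is v_k = −k^2. Adding homogeneous solution A + B k and matching boundaries gives v_k = k (184 − k). Substituting k = 6: v_6 = 6 · 178 = 1068.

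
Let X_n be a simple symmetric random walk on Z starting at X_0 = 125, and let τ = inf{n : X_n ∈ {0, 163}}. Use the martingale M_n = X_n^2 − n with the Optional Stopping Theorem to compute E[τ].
E[τ] = 4750

M_n = X_n^2 − n is a martingale (since E[X_{n+1}^2 | F_n] = X_n^2 + 1). By OST (τ has finite mean in a bounded region), E[M_τ] = E[M_0] = X_0^2 − 0 = 125^2 = 15625. Also E[M_τ] = E[X_τ^2] − E[τ]. The walk exits at 0 or 163, with P(hit 163 first) = 125/163, so E[X_τ^2] = 163^2 · 125/163 + 0 = 20375. Thus E[τ] = E[X_τ^2] − E[M_τ] = 20375 − 15625 = 4750 = 125(163 − 125) = 4750.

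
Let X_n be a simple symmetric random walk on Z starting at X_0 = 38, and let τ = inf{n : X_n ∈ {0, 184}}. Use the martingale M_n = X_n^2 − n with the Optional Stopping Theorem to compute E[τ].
E[τ] = 5548

M_n = X_n^2 − n is a martingale (since E[X_{n+1}^2 | F_n] = X_n^2 + 1). By OST (τ has finite mean in a bounded region), E[M_τ] = E[M_0] = X_0^2 − 0 = 38^2 = 1444. Also E[M_τ] = E[X_τ^2] − E[τ]. The walk exits at 0 or 184, with P(hit 184 first) = 38/184, so E[X_τ^2] = 184^2 · 38/184 + 0 = 6992. Thus E[τ] = E[X_τ^2] − E[M_τ] = 6992 − 1444 = 5548 = 38(184 − 38) = 5548.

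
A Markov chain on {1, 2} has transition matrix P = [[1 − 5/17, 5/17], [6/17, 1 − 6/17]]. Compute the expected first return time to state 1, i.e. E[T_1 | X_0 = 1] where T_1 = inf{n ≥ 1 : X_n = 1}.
E[T_1 | X_0 = 1] = 1/π_1 = 11/6

For an irreducible recurrent Markov chain with stationary distribution π, E[T_i | X_0 = i] = 1/π_i (Kac's formula). Here π_1 = (6/17)/(5/17 + 6/17) = (6/17)/(11/17) = 6/11, so E[T_1 | X_0 = 1] = 1/π_1 = (5/17 + 6/17)/(6/17) = (11/17)/(6/17) = 11/6.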